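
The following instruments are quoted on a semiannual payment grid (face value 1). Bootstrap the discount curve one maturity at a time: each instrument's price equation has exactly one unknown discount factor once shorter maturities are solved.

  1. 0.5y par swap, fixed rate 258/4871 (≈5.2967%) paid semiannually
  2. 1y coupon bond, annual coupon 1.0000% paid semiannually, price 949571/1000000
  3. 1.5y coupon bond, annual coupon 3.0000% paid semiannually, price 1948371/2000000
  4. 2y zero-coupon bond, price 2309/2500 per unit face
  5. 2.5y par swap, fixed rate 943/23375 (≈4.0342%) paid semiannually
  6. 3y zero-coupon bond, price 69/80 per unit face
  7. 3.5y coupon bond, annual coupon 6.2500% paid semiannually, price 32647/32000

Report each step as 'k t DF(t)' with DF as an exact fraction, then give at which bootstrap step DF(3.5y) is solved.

1 1/2 4871/5000
2 1 47/50
3 3/2 1863/2000
4 2 2309/2500
5 5/2 9057/10000
6 3 69/80
7 7/2 1643/2000
DF(3.5y) is solved at step 7

step 1 [0.5y] swap r/2=129/4871: DF=(1 − 129/4871·(0))/(1+129/4871) = 4871/5000 ≈ 0.974200
step 2 [1y] bond c/2=1/200: DF=(949571/1000000 − 1/200·(0.974200))/(1+1/200) = 47/50 ≈ 0.940000
step 3 [1.5y] bond c/2=3/200: DF=(1948371/2000000 − 3/200·(0.974200+0.940000))/(1+3/200) = 1863/2000 ≈ 0.931500
step 4 [2y] zero: DF = P = 2309/2500 ≈ 0.923600
step 5 [2.5y] swap r/2=943/46750: DF=(1 − 943/46750·(0.974200+0.940000+0.931500+0.923600))/(1+943/46750) = 9057/10000 ≈ 0.905700
step 6 [3y] zero: DF = P = 69/80 ≈ 0.862500
step 7 [3.5y] bond c/2=1/32: DF=(32647/32000 − 1/32·(0.974200+0.940000+0.931500+0.923600+0.905700+0.862500))/(1+1/32) = 1643/2000 ≈ 0.821500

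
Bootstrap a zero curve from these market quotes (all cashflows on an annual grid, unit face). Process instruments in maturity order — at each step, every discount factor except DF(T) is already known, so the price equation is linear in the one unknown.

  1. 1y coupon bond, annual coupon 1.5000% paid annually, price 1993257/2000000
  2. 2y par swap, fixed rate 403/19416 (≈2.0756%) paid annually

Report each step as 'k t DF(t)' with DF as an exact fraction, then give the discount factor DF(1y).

step 1 [1y] bond c/1=3/200: DF=(1993257/2000000 − 3/200·(0))/(1+3/200) = 9819/10000 ≈ 0.981900
step 2 [2y] swap r/1=403/19416: DF=(1 − 403/19416·(0.981900))/(1+403/19416) = 9597/10000 ≈ 0.959700

1 1 9819/10000
2 2 9597/10000
DF(1y) = 9819/10000 ≈ 0.981900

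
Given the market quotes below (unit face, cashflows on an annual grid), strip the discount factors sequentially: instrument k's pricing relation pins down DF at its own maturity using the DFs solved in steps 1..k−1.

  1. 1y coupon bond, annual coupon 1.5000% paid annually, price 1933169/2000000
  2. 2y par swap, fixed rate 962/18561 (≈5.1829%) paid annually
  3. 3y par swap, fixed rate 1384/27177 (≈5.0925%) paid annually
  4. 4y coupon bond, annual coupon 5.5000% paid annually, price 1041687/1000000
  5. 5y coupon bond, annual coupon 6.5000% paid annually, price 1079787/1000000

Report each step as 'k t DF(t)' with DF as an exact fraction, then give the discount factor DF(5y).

1 1 9523/10000
2 2 4519/5000
3 3 1077/1250
4 4 8457/10000
5 5 1991/2500
DF(5y) = 1991/2500 ≈ 0.796400

step 1 [1y] bond c/1=3/200: DF=(1933169/2000000 − 3/200·(0))/(1+3/200) = 9523/10000 ≈ 0.952300
step 2 [2y] swap r/1=962/18561: DF=(1 − 962/18561·(0.952300))/(1+962/18561) = 4519/5000 ≈ 0.903800
step 3 [3y] swap r/1=1384/27177: DF=(1 − 1384/27177·(0.952300+0.903800))/(1+1384/27177) = 1077/1250 ≈ 0.861600
step 4 [4y] bond c/1=11/200: DF=(1041687/1000000 − 11/200·(0.952300+0.903800+0.861600))/(1+11/200) = 8457/10000 ≈ 0.845700
step 5 [5y] bond c/1=13/200: DF=(1079787/1000000 − 13/200·(0.952300+0.903800+0.861600+0.845700))/(1+13/200) = 1991/2500 ≈ 0.796400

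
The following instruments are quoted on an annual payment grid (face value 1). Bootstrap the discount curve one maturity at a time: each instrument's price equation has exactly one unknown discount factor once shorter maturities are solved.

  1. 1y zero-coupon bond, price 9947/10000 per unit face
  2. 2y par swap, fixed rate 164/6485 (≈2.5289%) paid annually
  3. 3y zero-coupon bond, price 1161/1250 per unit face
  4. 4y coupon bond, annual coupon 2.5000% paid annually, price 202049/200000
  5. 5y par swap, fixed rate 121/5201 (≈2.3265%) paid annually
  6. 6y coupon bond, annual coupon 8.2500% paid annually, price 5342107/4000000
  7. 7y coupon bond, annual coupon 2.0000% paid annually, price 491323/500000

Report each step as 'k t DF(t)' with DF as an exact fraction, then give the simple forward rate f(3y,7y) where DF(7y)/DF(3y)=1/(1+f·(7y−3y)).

1 1 9947/10000
2 2 2377/2500
3 3 1161/1250
4 4 1831/2000
5 5 8911/10000
6 6 877/1000
7 7 534/625
f(3y,7y) = ((1161/1250)/(534/625) − 1)/(4) = 31/1424 ≈ 2.1770%

step 1 [1y] zero: DF = P = 9947/10000 ≈ 0.994700
step 2 [2y] swap r/1=164/6485: DF=(1 − 164/6485·(0.994700))/(1+164/6485) = 2377/2500 ≈ 0.950800
step 3 [3y] zero: DF = P = 1161/1250 ≈ 0.928800
step 4 [4y] bond c/1=1/40: DF=(202049/200000 − 1/40·(0.994700+0.950800+0.928800))/(1+1/40) = 1831/2000 ≈ 0.915500
step 5 [5y] swap r/1=121/5201: DF=(1 − 121/5201·(0.994700+0.950800+0.928800+0.915500))/(1+121/5201) = 8911/10000 ≈ 0.891100
step 6 [6y] bond c/1=33/400: DF=(5342107/4000000 − 33/400·(0.994700+0.950800+0.928800+0.915500+0.891100))/(1+33/400) = 877/1000 ≈ 0.877000
step 7 [7y] bond c/1=1/50: DF=(491323/500000 − 1/50·(0.994700+0.950800+0.928800+0.915500+0.891100+0.877000))/(1+1/50) = 534/625 ≈ 0.854400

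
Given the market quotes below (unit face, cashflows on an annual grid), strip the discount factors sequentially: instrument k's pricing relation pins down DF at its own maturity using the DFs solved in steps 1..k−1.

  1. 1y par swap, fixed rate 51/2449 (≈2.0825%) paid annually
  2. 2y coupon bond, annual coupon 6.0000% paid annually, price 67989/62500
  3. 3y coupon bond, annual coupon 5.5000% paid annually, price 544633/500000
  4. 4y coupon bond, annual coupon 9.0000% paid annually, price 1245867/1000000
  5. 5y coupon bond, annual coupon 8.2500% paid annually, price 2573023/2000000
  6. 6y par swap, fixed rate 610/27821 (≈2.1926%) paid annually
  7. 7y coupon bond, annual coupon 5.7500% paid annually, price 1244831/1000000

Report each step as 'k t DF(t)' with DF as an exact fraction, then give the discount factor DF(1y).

1 1 2449/2500
2 2 2427/2500
3 3 2327/2500
4 4 9051/10000
5 5 8999/10000
6 6 439/500
7 7 4373/5000
DF(1y) = 2449/2500 ≈ 0.979600

step 1 [1y] swap r/1=51/2449: DF=(1 − 51/2449·(0))/(1+51/2449) = 2449/2500 ≈ 0.979600
step 2 [2y] bond c/1=3/50: DF=(67989/62500 − 3/50·(0.979600))/(1+3/50) = 2427/2500 ≈ 0.970800
step 3 [3y] bond c/1=11/200: DF=(544633/500000 − 11/200·(0.979600+0.970800))/(1+11/200) = 2327/2500 ≈ 0.930800
step 4 [4y] bond c/1=9/100: DF=(1245867/1000000 − 9/100·(0.979600+0.970800+0.930800))/(1+9/100) = 9051/10000 ≈ 0.905100
step 5 [5y] bond c/1=33/400: DF=(2573023/2000000 − 33/400·(0.979600+0.970800+0.930800+0.905100))/(1+33/400) = 8999/10000 ≈ 0.899900
step 6 [6y] swap r/1=610/27821: DF=(1 − 610/27821·(0.979600+0.970800+0.930800+0.905100+0.899900))/(1+610/27821) = 439/500 ≈ 0.878000
step 7 [7y] bond c/1=23/400: DF=(1244831/1000000 − 23/400·(0.979600+0.970800+0.930800+0.905100+0.899900+0.878000))/(1+23/400) = 4373/5000 ≈ 0.874600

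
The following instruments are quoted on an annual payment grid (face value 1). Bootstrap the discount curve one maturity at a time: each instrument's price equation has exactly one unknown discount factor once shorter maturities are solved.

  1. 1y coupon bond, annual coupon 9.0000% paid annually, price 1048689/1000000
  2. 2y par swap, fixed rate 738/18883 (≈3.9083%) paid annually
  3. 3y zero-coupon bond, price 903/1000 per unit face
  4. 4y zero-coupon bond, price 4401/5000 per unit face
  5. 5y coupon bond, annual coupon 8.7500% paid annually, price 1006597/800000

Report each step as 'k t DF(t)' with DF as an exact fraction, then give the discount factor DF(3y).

step 1 [1y] bond c/1=9/100: DF=(1048689/1000000 − 9/100·(0))/(1+9/100) = 9621/10000 ≈ 0.962100
step 2 [2y] swap r/1=738/18883: DF=(1 − 738/18883·(0.962100))/(1+738/18883) = 4631/5000 ≈ 0.926200
step 3 [3y] zero: DF = P = 903/1000 ≈ 0.903000
step 4 [4y] zero: DF = P = 4401/5000 ≈ 0.880200
step 5 [5y] bond c/1=7/80: DF=(1006597/800000 − 7/80·(0.962100+0.926200+0.903000+0.880200))/(1+7/80) = 1077/1250 ≈ 0.861600

1 1 9621/10000
2 2 4631/5000
3 3 903/1000
4 4 4401/5000
5 5 1077/1250
DF(3y) = 903/1000 ≈ 0.903000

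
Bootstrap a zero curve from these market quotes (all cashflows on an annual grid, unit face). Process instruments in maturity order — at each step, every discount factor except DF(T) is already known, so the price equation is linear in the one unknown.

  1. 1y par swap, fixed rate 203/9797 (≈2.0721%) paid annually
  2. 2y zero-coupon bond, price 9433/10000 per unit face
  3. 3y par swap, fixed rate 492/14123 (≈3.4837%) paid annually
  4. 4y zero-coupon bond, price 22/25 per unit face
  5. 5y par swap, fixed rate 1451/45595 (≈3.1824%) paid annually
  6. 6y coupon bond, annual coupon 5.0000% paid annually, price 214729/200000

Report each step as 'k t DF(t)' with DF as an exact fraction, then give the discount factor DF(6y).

step 1 [1y] swap r/1=203/9797: DF=(1 − 203/9797·(0))/(1+203/9797) = 9797/10000 ≈ 0.979700
step 2 [2y] zero: DF = P = 9433/10000 ≈ 0.943300
step 3 [3y] swap r/1=492/14123: DF=(1 − 492/14123·(0.979700+0.943300))/(1+492/14123) = 1127/1250 ≈ 0.901600
step 4 [4y] zero: DF = P = 22/25 ≈ 0.880000
step 5 [5y] swap r/1=1451/45595: DF=(1 − 1451/45595·(0.979700+0.943300+0.901600+0.880000))/(1+1451/45595) = 8549/10000 ≈ 0.854900
step 6 [6y] bond c/1=1/20: DF=(214729/200000 − 1/20·(0.979700+0.943300+0.901600+0.880000+0.854900))/(1+1/20) = 4027/5000 ≈ 0.805400

1 1 9797/10000
2 2 9433/10000
3 3 1127/1250
4 4 22/25
5 5 8549/10000
6 6 4027/5000
DF(6y) = 4027/5000 ≈ 0.805400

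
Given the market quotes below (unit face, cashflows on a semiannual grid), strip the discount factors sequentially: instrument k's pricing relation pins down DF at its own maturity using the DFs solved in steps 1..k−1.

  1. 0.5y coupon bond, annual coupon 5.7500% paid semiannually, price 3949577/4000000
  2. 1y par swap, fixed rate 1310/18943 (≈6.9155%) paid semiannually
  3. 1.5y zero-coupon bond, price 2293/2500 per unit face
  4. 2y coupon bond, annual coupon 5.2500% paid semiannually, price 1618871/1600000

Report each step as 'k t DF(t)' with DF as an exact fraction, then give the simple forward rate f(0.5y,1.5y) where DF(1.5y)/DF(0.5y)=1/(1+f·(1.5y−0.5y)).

step 1 [0.5y] bond c/2=23/800: DF=(3949577/4000000 − 23/800·(0))/(1+23/800) = 4799/5000 ≈ 0.959800
step 2 [1y] swap r/2=655/18943: DF=(1 − 655/18943·(0.959800))/(1+655/18943) = 1869/2000 ≈ 0.934500
step 3 [1.5y] zero: DF = P = 2293/2500 ≈ 0.917200
step 4 [2y] bond c/2=21/800: DF=(1618871/1600000 − 21/800·(0.959800+0.934500+0.917200))/(1+21/800) = 457/500 ≈ 0.914000

1 1/2 4799/5000
2 1 1869/2000
3 3/2 2293/2500
4 2 457/500
f(0.5y,1.5y) = ((4799/5000)/(2293/2500) − 1)/(1) = 213/4586 ≈ 4.6446%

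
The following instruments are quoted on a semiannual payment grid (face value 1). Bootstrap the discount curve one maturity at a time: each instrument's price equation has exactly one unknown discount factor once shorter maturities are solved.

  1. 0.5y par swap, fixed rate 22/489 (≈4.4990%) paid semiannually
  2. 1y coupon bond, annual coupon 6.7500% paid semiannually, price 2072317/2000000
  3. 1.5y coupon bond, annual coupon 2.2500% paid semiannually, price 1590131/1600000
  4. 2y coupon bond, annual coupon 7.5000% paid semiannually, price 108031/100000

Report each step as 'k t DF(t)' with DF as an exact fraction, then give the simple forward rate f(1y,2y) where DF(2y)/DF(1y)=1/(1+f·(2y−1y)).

step 1 [0.5y] swap r/2=11/489: DF=(1 − 11/489·(0))/(1+11/489) = 489/500 ≈ 0.978000
step 2 [1y] bond c/2=27/800: DF=(2072317/2000000 − 27/800·(0.978000))/(1+27/800) = 1213/1250 ≈ 0.970400
step 3 [1.5y] bond c/2=9/800: DF=(1590131/1600000 − 9/800·(0.978000+0.970400))/(1+9/800) = 9611/10000 ≈ 0.961100
step 4 [2y] bond c/2=3/80: DF=(108031/100000 − 3/80·(0.978000+0.970400+0.961100))/(1+3/80) = 9361/10000 ≈ 0.936100

1 1/2 489/500
2 1 1213/1250
3 3/2 9611/10000
4 2 9361/10000
f(1y,2y) = ((1213/1250)/(9361/10000) − 1)/(1) = 343/9361 ≈ 3.6641%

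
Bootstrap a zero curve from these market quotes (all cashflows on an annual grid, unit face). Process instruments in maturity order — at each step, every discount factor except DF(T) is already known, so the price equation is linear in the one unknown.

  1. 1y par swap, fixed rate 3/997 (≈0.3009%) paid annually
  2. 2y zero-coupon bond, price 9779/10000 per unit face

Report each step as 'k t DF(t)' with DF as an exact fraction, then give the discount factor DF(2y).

step 1 [1y] swap r/1=3/997: DF=(1 − 3/997·(0))/(1+3/997) = 997/1000 ≈ 0.997000
step 2 [2y] zero: DF = P = 9779/10000 ≈ 0.977900

1 1 997/1000
2 2 9779/10000
DF(2y) = 9779/10000 ≈ 0.977900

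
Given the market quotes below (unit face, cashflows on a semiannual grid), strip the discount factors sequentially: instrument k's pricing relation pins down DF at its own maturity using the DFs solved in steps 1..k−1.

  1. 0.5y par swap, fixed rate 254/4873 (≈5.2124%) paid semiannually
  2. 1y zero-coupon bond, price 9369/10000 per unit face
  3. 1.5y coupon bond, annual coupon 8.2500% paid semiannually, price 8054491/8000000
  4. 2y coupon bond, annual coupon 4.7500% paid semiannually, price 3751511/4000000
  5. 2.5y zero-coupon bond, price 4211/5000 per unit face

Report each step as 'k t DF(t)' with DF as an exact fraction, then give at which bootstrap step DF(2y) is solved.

step 1 [0.5y] swap r/2=127/4873: DF=(1 − 127/4873·(0))/(1+127/4873) = 4873/5000 ≈ 0.974600
step 2 [1y] zero: DF = P = 9369/10000 ≈ 0.936900
step 3 [1.5y] bond c/2=33/800: DF=(8054491/8000000 − 33/800·(0.974600+0.936900))/(1+33/800) = 557/625 ≈ 0.891200
step 4 [2y] bond c/2=19/800: DF=(3751511/4000000 − 19/800·(0.974600+0.936900+0.891200))/(1+19/800) = 8511/10000 ≈ 0.851100
step 5 [2.5y] zero: DF = P = 4211/5000 ≈ 0.842200

1 1/2 4873/5000
2 1 9369/10000
3 3/2 557/625
4 2 8511/10000
5 5/2 4211/5000
DF(2y) is solved at step 4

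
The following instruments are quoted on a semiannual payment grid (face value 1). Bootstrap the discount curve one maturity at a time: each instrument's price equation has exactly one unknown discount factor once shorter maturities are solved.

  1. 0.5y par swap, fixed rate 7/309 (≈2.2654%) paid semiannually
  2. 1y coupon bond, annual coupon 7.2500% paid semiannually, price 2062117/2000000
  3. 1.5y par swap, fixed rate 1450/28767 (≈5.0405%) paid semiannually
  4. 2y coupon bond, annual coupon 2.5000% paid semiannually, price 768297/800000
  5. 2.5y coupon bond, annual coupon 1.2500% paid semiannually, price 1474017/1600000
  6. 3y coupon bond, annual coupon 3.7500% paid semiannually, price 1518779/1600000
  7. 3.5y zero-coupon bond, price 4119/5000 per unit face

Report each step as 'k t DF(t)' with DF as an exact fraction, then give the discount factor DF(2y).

1 1/2 618/625
2 1 2401/2500
3 3/2 371/400
4 2 913/1000
5 5/2 223/250
6 3 1057/1250
7 7/2 4119/5000
DF(2y) = 913/1000 ≈ 0.913000

step 1 [0.5y] swap r/2=7/618: DF=(1 − 7/618·(0))/(1+7/618) = 618/625 ≈ 0.988800
step 2 [1y] bond c/2=29/800: DF=(2062117/2000000 − 29/800·(0.988800))/(1+29/800) = 2401/2500 ≈ 0.960400
step 3 [1.5y] swap r/2=725/28767: DF=(1 − 725/28767·(0.988800+0.960400))/(1+725/28767) = 371/400 ≈ 0.927500
step 4 [2y] bond c/2=1/80: DF=(768297/800000 − 1/80·(0.988800+0.960400+0.927500))/(1+1/80) = 913/1000 ≈ 0.913000
step 5 [2.5y] bond c/2=1/160: DF=(1474017/1600000 − 1/160·(0.988800+0.960400+0.927500+0.913000))/(1+1/160) = 223/250 ≈ 0.892000
step 6 [3y] bond c/2=3/160: DF=(1518779/1600000 − 3/160·(0.988800+0.960400+0.927500+0.913000+0.892000))/(1+3/160) = 1057/1250 ≈ 0.845600
step 7 [3.5y] zero: DF = P = 4119/5000 ≈ 0.823800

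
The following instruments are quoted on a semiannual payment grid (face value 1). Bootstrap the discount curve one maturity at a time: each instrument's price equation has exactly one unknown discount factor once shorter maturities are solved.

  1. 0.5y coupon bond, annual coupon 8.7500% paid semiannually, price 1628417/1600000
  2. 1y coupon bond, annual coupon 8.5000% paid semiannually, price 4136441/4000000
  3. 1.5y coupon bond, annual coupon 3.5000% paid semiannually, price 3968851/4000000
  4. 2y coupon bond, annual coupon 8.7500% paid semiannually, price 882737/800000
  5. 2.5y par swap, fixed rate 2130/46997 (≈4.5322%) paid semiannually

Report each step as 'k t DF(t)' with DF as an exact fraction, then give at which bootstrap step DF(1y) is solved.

step 1 [0.5y] bond c/2=7/160: DF=(1628417/1600000 − 7/160·(0))/(1+7/160) = 9751/10000 ≈ 0.975100
step 2 [1y] bond c/2=17/400: DF=(4136441/4000000 − 17/400·(0.975100))/(1+17/400) = 4761/5000 ≈ 0.952200
step 3 [1.5y] bond c/2=7/400: DF=(3968851/4000000 − 7/400·(0.975100+0.952200))/(1+7/400) = 471/500 ≈ 0.942000
step 4 [2y] bond c/2=7/160: DF=(882737/800000 − 7/160·(0.975100+0.952200+0.942000))/(1+7/160) = 9369/10000 ≈ 0.936900
step 5 [2.5y] swap r/2=1065/46997: DF=(1 − 1065/46997·(0.975100+0.952200+0.942000+0.936900))/(1+1065/46997) = 1787/2000 ≈ 0.893500

1 1/2 9751/10000
2 1 4761/5000
3 3/2 471/500
4 2 9369/10000
5 5/2 1787/2000
DF(1y) is solved at step 2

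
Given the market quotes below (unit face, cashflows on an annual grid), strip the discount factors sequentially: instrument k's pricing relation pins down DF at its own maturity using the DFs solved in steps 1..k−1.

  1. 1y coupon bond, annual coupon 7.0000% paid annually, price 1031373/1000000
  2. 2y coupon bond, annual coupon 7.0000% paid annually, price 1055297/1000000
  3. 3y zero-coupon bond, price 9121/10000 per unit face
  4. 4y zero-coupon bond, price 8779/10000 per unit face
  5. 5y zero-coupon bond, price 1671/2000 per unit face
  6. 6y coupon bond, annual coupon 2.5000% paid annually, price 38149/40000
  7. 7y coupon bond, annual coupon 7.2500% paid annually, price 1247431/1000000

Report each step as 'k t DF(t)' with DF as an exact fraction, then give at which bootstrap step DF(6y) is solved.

step 1 [1y] bond c/1=7/100: DF=(1031373/1000000 − 7/100·(0))/(1+7/100) = 9639/10000 ≈ 0.963900
step 2 [2y] bond c/1=7/100: DF=(1055297/1000000 − 7/100·(0.963900))/(1+7/100) = 577/625 ≈ 0.923200
step 3 [3y] zero: DF = P = 9121/10000 ≈ 0.912100
step 4 [4y] zero: DF = P = 8779/10000 ≈ 0.877900
step 5 [5y] zero: DF = P = 1671/2000 ≈ 0.835500
step 6 [6y] bond c/1=1/40: DF=(38149/40000 − 1/40·(0.963900+0.923200+0.912100+0.877900+0.835500))/(1+1/40) = 2051/2500 ≈ 0.820400
step 7 [7y] bond c/1=29/400: DF=(1247431/1000000 − 29/400·(0.963900+0.923200+0.912100+0.877900+0.835500+0.820400))/(1+29/400) = 4013/5000 ≈ 0.802600

1 1 9639/10000
2 2 577/625
3 3 9121/10000
4 4 8779/10000
5 5 1671/2000
6 6 2051/2500
7 7 4013/5000
DF(6y) is solved at step 6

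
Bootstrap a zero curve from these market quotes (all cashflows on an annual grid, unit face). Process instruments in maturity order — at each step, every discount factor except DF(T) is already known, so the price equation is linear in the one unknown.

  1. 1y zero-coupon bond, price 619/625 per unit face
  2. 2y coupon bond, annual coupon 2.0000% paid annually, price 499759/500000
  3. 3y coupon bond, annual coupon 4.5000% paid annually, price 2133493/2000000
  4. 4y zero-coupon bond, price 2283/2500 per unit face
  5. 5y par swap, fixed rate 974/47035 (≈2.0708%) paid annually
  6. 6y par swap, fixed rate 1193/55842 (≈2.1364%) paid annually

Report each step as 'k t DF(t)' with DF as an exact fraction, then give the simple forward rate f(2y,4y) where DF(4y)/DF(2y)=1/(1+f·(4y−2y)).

step 1 [1y] zero: DF = P = 619/625 ≈ 0.990400
step 2 [2y] bond c/1=1/50: DF=(499759/500000 − 1/50·(0.990400))/(1+1/50) = 1921/2000 ≈ 0.960500
step 3 [3y] bond c/1=9/200: DF=(2133493/2000000 − 9/200·(0.990400+0.960500))/(1+9/200) = 1171/1250 ≈ 0.936800
step 4 [4y] zero: DF = P = 2283/2500 ≈ 0.913200
step 5 [5y] swap r/1=974/47035: DF=(1 − 974/47035·(0.990400+0.960500+0.936800+0.913200))/(1+974/47035) = 4513/5000 ≈ 0.902600
step 6 [6y] swap r/1=1193/55842: DF=(1 − 1193/55842·(0.990400+0.960500+0.936800+0.913200+0.902600))/(1+1193/55842) = 8807/10000 ≈ 0.880700

1 1 619/625
2 2 1921/2000
3 3 1171/1250
4 4 2283/2500
5 5 4513/5000
6 6 8807/10000
f(2y,4y) = ((1921/2000)/(2283/2500) − 1)/(2) = 473/18264 ≈ 2.5898%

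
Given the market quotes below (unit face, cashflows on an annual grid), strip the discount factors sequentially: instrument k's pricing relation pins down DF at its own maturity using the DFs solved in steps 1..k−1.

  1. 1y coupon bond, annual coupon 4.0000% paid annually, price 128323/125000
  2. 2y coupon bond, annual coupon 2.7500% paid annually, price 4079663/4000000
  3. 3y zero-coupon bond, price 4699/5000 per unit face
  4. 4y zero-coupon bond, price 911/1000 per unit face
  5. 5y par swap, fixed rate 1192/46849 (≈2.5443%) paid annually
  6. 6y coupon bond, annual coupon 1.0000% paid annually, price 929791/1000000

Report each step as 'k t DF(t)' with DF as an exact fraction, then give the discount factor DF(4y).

1 1 9871/10000
2 2 4831/5000
3 3 4699/5000
4 4 911/1000
5 5 1101/1250
6 6 4371/5000
DF(4y) = 911/1000 ≈ 0.911000

step 1 [1y] bond c/1=1/25: DF=(128323/125000 − 1/25·(0))/(1+1/25) = 9871/10000 ≈ 0.987100
step 2 [2y] bond c/1=11/400: DF=(4079663/4000000 − 11/400·(0.987100))/(1+11/400) = 4831/5000 ≈ 0.966200
step 3 [3y] zero: DF = P = 4699/5000 ≈ 0.939800
step 4 [4y] zero: DF = P = 911/1000 ≈ 0.911000
step 5 [5y] swap r/1=1192/46849: DF=(1 − 1192/46849·(0.987100+0.966200+0.939800+0.911000))/(1+1192/46849) = 1101/1250 ≈ 0.880800
step 6 [6y] bond c/1=1/100: DF=(929791/1000000 − 1/100·(0.987100+0.966200+0.939800+0.911000+0.880800))/(1+1/100) = 4371/5000 ≈ 0.874200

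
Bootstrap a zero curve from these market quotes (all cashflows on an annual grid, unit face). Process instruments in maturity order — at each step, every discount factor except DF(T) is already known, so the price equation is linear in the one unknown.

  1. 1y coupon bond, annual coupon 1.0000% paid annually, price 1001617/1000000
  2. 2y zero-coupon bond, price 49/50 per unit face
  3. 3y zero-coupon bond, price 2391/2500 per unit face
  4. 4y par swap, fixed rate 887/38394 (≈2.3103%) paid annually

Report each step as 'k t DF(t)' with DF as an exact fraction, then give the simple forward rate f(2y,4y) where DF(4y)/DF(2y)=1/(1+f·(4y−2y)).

step 1 [1y] bond c/1=1/100: DF=(1001617/1000000 − 1/100·(0))/(1+1/100) = 9917/10000 ≈ 0.991700
step 2 [2y] zero: DF = P = 49/50 ≈ 0.980000
step 3 [3y] zero: DF = P = 2391/2500 ≈ 0.956400
step 4 [4y] swap r/1=887/38394: DF=(1 − 887/38394·(0.991700+0.980000+0.956400))/(1+887/38394) = 9113/10000 ≈ 0.911300

1 1 9917/10000
2 2 49/50
3 3 2391/2500
4 4 9113/10000
f(2y,4y) = ((49/50)/(9113/10000) − 1)/(2) = 687/18226 ≈ 3.7693%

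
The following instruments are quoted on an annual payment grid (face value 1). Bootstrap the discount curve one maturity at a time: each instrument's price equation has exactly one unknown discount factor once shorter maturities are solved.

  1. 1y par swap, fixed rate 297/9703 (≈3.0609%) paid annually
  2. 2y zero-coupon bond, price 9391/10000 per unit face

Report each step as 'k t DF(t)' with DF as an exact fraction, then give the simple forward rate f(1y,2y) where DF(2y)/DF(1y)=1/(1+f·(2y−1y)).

step 1 [1y] swap r/1=297/9703: DF=(1 − 297/9703·(0))/(1+297/9703) = 9703/10000 ≈ 0.970300
step 2 [2y] zero: DF = P = 9391/10000 ≈ 0.939100

1 1 9703/10000
2 2 9391/10000
f(1y,2y) = ((9703/10000)/(9391/10000) − 1)/(1) = 312/9391 ≈ 3.3223%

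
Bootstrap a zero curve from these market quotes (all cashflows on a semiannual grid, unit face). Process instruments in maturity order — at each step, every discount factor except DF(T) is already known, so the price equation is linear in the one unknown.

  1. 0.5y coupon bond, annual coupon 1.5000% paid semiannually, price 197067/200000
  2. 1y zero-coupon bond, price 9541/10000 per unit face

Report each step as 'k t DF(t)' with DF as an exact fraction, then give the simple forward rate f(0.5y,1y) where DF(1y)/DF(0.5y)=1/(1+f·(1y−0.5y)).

step 1 [0.5y] bond c/2=3/400: DF=(197067/200000 − 3/400·(0))/(1+3/400) = 489/500 ≈ 0.978000
step 2 [1y] zero: DF = P = 9541/10000 ≈ 0.954100

1 1/2 489/500
2 1 9541/10000
f(0.5y,1y) = ((489/500)/(9541/10000) − 1)/(1/2) = 478/9541 ≈ 5.0100%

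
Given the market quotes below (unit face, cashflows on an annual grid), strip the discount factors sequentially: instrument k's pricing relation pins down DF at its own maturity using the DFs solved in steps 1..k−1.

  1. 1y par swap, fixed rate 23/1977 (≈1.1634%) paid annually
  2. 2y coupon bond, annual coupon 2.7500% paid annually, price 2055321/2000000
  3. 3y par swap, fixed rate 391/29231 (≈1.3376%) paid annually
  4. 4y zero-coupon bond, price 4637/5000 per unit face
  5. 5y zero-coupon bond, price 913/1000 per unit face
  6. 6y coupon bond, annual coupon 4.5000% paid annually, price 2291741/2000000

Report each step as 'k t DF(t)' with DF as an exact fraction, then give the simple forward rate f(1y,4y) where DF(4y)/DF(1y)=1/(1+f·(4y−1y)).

step 1 [1y] swap r/1=23/1977: DF=(1 − 23/1977·(0))/(1+23/1977) = 1977/2000 ≈ 0.988500
step 2 [2y] bond c/1=11/400: DF=(2055321/2000000 − 11/400·(0.988500))/(1+11/400) = 9737/10000 ≈ 0.973700
step 3 [3y] swap r/1=391/29231: DF=(1 − 391/29231·(0.988500+0.973700))/(1+391/29231) = 9609/10000 ≈ 0.960900
step 4 [4y] zero: DF = P = 4637/5000 ≈ 0.927400
step 5 [5y] zero: DF = P = 913/1000 ≈ 0.913000
step 6 [6y] bond c/1=9/200: DF=(2291741/2000000 − 9/200·(0.988500+0.973700+0.960900+0.927400+0.913000))/(1+9/200) = 4457/5000 ≈ 0.891400

1 1 1977/2000
2 2 9737/10000
3 3 9609/10000
4 4 4637/5000
5 5 913/1000
6 6 4457/5000
f(1y,4y) = ((1977/2000)/(4637/5000) − 1)/(3) = 611/27822 ≈ 2.1961%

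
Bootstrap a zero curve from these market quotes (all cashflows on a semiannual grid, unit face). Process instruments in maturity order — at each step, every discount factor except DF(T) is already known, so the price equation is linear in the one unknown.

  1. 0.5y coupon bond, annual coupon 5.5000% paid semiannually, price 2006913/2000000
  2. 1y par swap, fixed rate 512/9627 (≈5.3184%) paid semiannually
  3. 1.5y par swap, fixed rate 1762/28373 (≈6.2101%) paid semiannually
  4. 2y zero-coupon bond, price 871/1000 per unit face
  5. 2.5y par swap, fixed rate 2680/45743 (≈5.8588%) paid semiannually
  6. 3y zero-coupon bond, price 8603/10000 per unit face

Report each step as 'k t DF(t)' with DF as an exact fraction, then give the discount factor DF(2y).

step 1 [0.5y] bond c/2=11/400: DF=(2006913/2000000 − 11/400·(0))/(1+11/400) = 4883/5000 ≈ 0.976600
step 2 [1y] swap r/2=256/9627: DF=(1 − 256/9627·(0.976600))/(1+256/9627) = 593/625 ≈ 0.948800
step 3 [1.5y] swap r/2=881/28373: DF=(1 − 881/28373·(0.976600+0.948800))/(1+881/28373) = 9119/10000 ≈ 0.911900
step 4 [2y] zero: DF = P = 871/1000 ≈ 0.871000
step 5 [2.5y] swap r/2=1340/45743: DF=(1 − 1340/45743·(0.976600+0.948800+0.911900+0.871000))/(1+1340/45743) = 433/500 ≈ 0.866000
step 6 [3y] zero: DF = P = 8603/10000 ≈ 0.860300

1 1/2 4883/5000
2 1 593/625
3 3/2 9119/10000
4 2 871/1000
5 5/2 433/500
6 3 8603/10000
DF(2y) = 871/1000 ≈ 0.871000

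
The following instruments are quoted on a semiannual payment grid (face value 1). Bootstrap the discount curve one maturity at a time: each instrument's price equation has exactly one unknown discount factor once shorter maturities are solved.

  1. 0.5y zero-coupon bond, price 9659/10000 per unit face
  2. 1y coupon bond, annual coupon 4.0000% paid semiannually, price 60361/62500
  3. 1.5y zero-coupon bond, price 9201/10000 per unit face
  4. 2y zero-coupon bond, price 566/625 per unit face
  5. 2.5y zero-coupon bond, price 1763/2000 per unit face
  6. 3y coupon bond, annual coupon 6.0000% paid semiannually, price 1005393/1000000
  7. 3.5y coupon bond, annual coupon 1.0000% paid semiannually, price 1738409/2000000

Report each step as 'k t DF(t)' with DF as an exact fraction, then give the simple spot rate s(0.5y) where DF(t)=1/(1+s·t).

step 1 [0.5y] zero: DF = P = 9659/10000 ≈ 0.965900
step 2 [1y] bond c/2=1/50: DF=(60361/62500 − 1/50·(0.965900))/(1+1/50) = 9279/10000 ≈ 0.927900
step 3 [1.5y] zero: DF = P = 9201/10000 ≈ 0.920100
step 4 [2y] zero: DF = P = 566/625 ≈ 0.905600
step 5 [2.5y] zero: DF = P = 1763/2000 ≈ 0.881500
step 6 [3y] bond c/2=3/100: DF=(1005393/1000000 − 3/100·(0.965900+0.927900+0.920100+0.905600+0.881500))/(1+3/100) = 8421/10000 ≈ 0.842100
step 7 [3.5y] bond c/2=1/200: DF=(1738409/2000000 − 1/200·(0.965900+0.927900+0.920100+0.905600+0.881500+0.842100))/(1+1/200) = 4189/5000 ≈ 0.837800

1 1/2 9659/10000
2 1 9279/10000
3 3/2 9201/10000
4 2 566/625
5 5/2 1763/2000
6 3 8421/10000
7 7/2 4189/5000
s(0.5y) = (1/(9659/10000) − 1)/(1/2) = 682/9659 ≈ 7.0608%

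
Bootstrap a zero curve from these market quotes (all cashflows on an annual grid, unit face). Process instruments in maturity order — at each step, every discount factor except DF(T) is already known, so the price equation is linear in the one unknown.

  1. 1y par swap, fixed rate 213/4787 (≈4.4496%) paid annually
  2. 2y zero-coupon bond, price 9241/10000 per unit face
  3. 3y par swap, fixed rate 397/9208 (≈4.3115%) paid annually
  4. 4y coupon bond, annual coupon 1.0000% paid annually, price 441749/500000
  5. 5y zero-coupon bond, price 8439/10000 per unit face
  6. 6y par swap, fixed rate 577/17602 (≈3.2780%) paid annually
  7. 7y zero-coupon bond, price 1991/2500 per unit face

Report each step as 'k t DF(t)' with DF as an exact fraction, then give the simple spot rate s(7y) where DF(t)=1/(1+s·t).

1 1 4787/5000
2 2 9241/10000
3 3 8809/10000
4 4 4237/5000
5 5 8439/10000
6 6 8269/10000
7 7 1991/2500
s(7y) = (1/(1991/2500) − 1)/(7) = 509/13937 ≈ 3.6521%

step 1 [1y] swap r/1=213/4787: DF=(1 − 213/4787·(0))/(1+213/4787) = 4787/5000 ≈ 0.957400
step 2 [2y] zero: DF = P = 9241/10000 ≈ 0.924100
step 3 [3y] swap r/1=397/9208: DF=(1 − 397/9208·(0.957400+0.924100))/(1+397/9208) = 8809/10000 ≈ 0.880900
step 4 [4y] bond c/1=1/100: DF=(441749/500000 − 1/100·(0.957400+0.924100+0.880900))/(1+1/100) = 4237/5000 ≈ 0.847400
step 5 [5y] zero: DF = P = 8439/10000 ≈ 0.843900
step 6 [6y] swap r/1=577/17602: DF=(1 − 577/17602·(0.957400+0.924100+0.880900+0.847400+0.843900))/(1+577/17602) = 8269/10000 ≈ 0.826900
step 7 [7y] zero: DF = P = 1991/2500 ≈ 0.796400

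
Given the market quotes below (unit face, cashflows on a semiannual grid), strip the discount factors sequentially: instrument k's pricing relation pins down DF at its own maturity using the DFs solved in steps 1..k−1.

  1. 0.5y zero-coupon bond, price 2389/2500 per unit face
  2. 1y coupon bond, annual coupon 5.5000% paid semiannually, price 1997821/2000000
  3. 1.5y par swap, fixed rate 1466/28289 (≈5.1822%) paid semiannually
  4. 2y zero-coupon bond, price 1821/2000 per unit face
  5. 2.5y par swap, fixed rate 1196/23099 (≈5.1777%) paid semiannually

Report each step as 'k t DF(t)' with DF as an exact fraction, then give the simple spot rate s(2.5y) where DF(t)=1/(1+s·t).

1 1/2 2389/2500
2 1 4733/5000
3 3/2 9267/10000
4 2 1821/2000
5 5/2 2201/2500
s(2.5y) = (1/(2201/2500) − 1)/(5/2) = 598/11005 ≈ 5.4339%

step 1 [0.5y] zero: DF = P = 2389/2500 ≈ 0.955600
step 2 [1y] bond c/2=11/400: DF=(1997821/2000000 − 11/400·(0.955600))/(1+11/400) = 4733/5000 ≈ 0.946600
step 3 [1.5y] swap r/2=733/28289: DF=(1 − 733/28289·(0.955600+0.946600))/(1+733/28289) = 9267/10000 ≈ 0.926700
step 4 [2y] zero: DF = P = 1821/2000 ≈ 0.910500
step 5 [2.5y] swap r/2=598/23099: DF=(1 − 598/23099·(0.955600+0.946600+0.926700+0.910500))/(1+598/23099) = 2201/2500 ≈ 0.880400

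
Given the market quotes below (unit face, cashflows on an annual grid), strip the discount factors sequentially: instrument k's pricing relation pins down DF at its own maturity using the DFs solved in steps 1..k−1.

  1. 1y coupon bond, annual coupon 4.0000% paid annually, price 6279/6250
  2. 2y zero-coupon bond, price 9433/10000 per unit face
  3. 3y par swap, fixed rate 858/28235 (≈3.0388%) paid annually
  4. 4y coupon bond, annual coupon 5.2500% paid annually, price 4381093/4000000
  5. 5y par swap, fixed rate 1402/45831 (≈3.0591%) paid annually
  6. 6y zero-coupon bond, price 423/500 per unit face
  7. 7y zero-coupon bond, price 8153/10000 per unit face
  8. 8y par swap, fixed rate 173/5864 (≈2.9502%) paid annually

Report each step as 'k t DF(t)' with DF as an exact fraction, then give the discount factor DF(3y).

1 1 483/500
2 2 9433/10000
3 3 4571/5000
4 4 4499/5000
5 5 4299/5000
6 6 423/500
7 7 8153/10000
8 8 1981/2500
DF(3y) = 4571/5000 ≈ 0.914200

step 1 [1y] bond c/1=1/25: DF=(6279/6250 − 1/25·(0))/(1+1/25) = 483/500 ≈ 0.966000
step 2 [2y] zero: DF = P = 9433/10000 ≈ 0.943300
step 3 [3y] swap r/1=858/28235: DF=(1 − 858/28235·(0.966000+0.943300))/(1+858/28235) = 4571/5000 ≈ 0.914200
step 4 [4y] bond c/1=21/400: DF=(4381093/4000000 − 21/400·(0.966000+0.943300+0.914200))/(1+21/400) = 4499/5000 ≈ 0.899800
step 5 [5y] swap r/1=1402/45831: DF=(1 − 1402/45831·(0.966000+0.943300+0.914200+0.899800))/(1+1402/45831) = 4299/5000 ≈ 0.859800
step 6 [6y] zero: DF = P = 423/500 ≈ 0.846000
step 7 [7y] zero: DF = P = 8153/10000 ≈ 0.815300
step 8 [8y] swap r/1=173/5864: DF=(1 − 173/5864·(0.966000+0.943300+0.914200+0.899800+0.859800+0.846000+0.815300))/(1+173/5864) = 1981/2500 ≈ 0.792400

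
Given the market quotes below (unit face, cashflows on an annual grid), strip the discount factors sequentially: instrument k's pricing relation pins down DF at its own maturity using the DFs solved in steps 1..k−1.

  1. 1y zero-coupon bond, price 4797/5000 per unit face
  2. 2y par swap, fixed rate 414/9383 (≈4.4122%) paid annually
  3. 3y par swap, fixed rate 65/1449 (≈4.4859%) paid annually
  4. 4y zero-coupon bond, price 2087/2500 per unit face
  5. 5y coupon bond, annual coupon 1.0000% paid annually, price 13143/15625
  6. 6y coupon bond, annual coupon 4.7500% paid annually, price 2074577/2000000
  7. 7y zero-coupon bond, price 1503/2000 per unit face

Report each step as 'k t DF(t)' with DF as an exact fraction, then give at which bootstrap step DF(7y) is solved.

step 1 [1y] zero: DF = P = 4797/5000 ≈ 0.959400
step 2 [2y] swap r/1=414/9383: DF=(1 − 414/9383·(0.959400))/(1+414/9383) = 2293/2500 ≈ 0.917200
step 3 [3y] swap r/1=65/1449: DF=(1 − 65/1449·(0.959400+0.917200))/(1+65/1449) = 1753/2000 ≈ 0.876500
step 4 [4y] zero: DF = P = 2087/2500 ≈ 0.834800
step 5 [5y] bond c/1=1/100: DF=(13143/15625 − 1/100·(0.959400+0.917200+0.876500+0.834800))/(1+1/100) = 7973/10000 ≈ 0.797300
step 6 [6y] bond c/1=19/400: DF=(2074577/2000000 − 19/400·(0.959400+0.917200+0.876500+0.834800+0.797300))/(1+19/400) = 3957/5000 ≈ 0.791400
step 7 [7y] zero: DF = P = 1503/2000 ≈ 0.751500

1 1 4797/5000
2 2 2293/2500
3 3 1753/2000
4 4 2087/2500
5 5 7973/10000
6 6 3957/5000
7 7 1503/2000
DF(7y) is solved at step 7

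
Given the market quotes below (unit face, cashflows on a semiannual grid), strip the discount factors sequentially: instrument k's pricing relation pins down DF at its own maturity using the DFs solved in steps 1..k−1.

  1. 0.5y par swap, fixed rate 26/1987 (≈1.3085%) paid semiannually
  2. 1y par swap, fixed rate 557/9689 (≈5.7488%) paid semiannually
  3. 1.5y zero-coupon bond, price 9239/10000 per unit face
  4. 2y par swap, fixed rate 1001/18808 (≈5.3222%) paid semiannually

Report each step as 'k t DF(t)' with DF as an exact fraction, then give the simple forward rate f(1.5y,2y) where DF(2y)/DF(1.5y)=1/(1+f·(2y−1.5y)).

1 1/2 1987/2000
2 1 9443/10000
3 3/2 9239/10000
4 2 8999/10000
f(1.5y,2y) = ((9239/10000)/(8999/10000) − 1)/(1/2) = 480/8999 ≈ 5.3339%

step 1 [0.5y] swap r/2=13/1987: DF=(1 − 13/1987·(0))/(1+13/1987) = 1987/2000 ≈ 0.993500
step 2 [1y] swap r/2=557/19378: DF=(1 − 557/19378·(0.993500))/(1+557/19378) = 9443/10000 ≈ 0.944300
step 3 [1.5y] zero: DF = P = 9239/10000 ≈ 0.923900
step 4 [2y] swap r/2=1001/37616: DF=(1 − 1001/37616·(0.993500+0.944300+0.923900))/(1+1001/37616) = 8999/10000 ≈ 0.899900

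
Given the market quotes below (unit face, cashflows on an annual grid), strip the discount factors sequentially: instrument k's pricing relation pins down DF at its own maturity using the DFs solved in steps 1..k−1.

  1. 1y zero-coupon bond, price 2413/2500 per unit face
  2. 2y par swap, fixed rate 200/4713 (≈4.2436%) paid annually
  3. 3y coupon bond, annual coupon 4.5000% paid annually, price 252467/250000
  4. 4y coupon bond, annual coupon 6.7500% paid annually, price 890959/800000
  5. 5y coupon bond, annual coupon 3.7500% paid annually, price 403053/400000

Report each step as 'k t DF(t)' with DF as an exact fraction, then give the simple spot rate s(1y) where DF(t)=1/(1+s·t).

1 1 2413/2500
2 2 23/25
3 3 2213/2500
4 4 8681/10000
5 5 8397/10000
s(1y) = (1/(2413/2500) − 1)/(1) = 87/2413 ≈ 3.6055%

step 1 [1y] zero: DF = P = 2413/2500 ≈ 0.965200
step 2 [2y] swap r/1=200/4713: DF=(1 − 200/4713·(0.965200))/(1+200/4713) = 23/25 ≈ 0.920000
step 3 [3y] bond c/1=9/200: DF=(252467/250000 − 9/200·(0.965200+0.920000))/(1+9/200) = 2213/2500 ≈ 0.885200
step 4 [4y] bond c/1=27/400: DF=(890959/800000 − 27/400·(0.965200+0.920000+0.885200))/(1+27/400) = 8681/10000 ≈ 0.868100
step 5 [5y] bond c/1=3/80: DF=(403053/400000 − 3/80·(0.965200+0.920000+0.885200+0.868100))/(1+3/80) = 8397/10000 ≈ 0.839700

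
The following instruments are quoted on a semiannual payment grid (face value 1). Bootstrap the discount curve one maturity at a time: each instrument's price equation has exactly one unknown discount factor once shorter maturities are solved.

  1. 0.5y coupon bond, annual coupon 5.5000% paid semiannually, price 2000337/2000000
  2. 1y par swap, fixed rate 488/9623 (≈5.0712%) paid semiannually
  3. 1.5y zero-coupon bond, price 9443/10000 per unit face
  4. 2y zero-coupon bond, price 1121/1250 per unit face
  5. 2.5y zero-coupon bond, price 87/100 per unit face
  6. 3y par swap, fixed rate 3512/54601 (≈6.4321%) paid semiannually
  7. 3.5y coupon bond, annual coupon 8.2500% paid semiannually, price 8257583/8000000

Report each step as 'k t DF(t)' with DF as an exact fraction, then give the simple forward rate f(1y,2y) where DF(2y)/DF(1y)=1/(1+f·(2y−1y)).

step 1 [0.5y] bond c/2=11/400: DF=(2000337/2000000 − 11/400·(0))/(1+11/400) = 4867/5000 ≈ 0.973400
step 2 [1y] swap r/2=244/9623: DF=(1 − 244/9623·(0.973400))/(1+244/9623) = 1189/1250 ≈ 0.951200
step 3 [1.5y] zero: DF = P = 9443/10000 ≈ 0.944300
step 4 [2y] zero: DF = P = 1121/1250 ≈ 0.896800
step 5 [2.5y] zero: DF = P = 87/100 ≈ 0.870000
step 6 [3y] swap r/2=1756/54601: DF=(1 − 1756/54601·(0.973400+0.951200+0.944300+0.896800+0.870000))/(1+1756/54601) = 2061/2500 ≈ 0.824400
step 7 [3.5y] bond c/2=33/800: DF=(8257583/8000000 − 33/800·(0.973400+0.951200+0.944300+0.896800+0.870000+0.824400))/(1+33/800) = 31/40 ≈ 0.775000

1 1/2 4867/5000
2 1 1189/1250
3 3/2 9443/10000
4 2 1121/1250
5 5/2 87/100
6 3 2061/2500
7 7/2 31/40
f(1y,2y) = ((1189/1250)/(1121/1250) − 1)/(1) = 68/1121 ≈ 6.0660%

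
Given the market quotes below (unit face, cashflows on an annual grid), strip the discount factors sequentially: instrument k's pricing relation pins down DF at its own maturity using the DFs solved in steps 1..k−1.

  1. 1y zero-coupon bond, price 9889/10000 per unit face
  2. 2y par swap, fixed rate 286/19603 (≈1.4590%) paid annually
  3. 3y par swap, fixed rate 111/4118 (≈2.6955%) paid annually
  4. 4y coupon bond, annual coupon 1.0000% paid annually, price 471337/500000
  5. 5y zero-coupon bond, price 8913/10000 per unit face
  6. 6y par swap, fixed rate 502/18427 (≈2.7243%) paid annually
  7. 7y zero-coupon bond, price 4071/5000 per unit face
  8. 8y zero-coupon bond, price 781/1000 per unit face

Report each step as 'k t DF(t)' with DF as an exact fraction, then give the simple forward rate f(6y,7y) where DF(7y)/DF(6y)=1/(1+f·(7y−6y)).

1 1 9889/10000
2 2 4857/5000
3 3 9223/10000
4 4 1131/1250
5 5 8913/10000
6 6 4247/5000
7 7 4071/5000
8 8 781/1000
f(6y,7y) = ((4247/5000)/(4071/5000) − 1)/(1) = 176/4071 ≈ 4.3233%

step 1 [1y] zero: DF = P = 9889/10000 ≈ 0.988900
step 2 [2y] swap r/1=286/19603: DF=(1 − 286/19603·(0.988900))/(1+286/19603) = 4857/5000 ≈ 0.971400
step 3 [3y] swap r/1=111/4118: DF=(1 − 111/4118·(0.988900+0.971400))/(1+111/4118) = 9223/10000 ≈ 0.922300
step 4 [4y] bond c/1=1/100: DF=(471337/500000 − 1/100·(0.988900+0.971400+0.922300))/(1+1/100) = 1131/1250 ≈ 0.904800
step 5 [5y] zero: DF = P = 8913/10000 ≈ 0.891300
step 6 [6y] swap r/1=502/18427: DF=(1 − 502/18427·(0.988900+0.971400+0.922300+0.904800+0.891300))/(1+502/18427) = 4247/5000 ≈ 0.849400
step 7 [7y] zero: DF = P = 4071/5000 ≈ 0.814200
step 8 [8y] zero: DF = P = 781/1000 ≈ 0.781000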